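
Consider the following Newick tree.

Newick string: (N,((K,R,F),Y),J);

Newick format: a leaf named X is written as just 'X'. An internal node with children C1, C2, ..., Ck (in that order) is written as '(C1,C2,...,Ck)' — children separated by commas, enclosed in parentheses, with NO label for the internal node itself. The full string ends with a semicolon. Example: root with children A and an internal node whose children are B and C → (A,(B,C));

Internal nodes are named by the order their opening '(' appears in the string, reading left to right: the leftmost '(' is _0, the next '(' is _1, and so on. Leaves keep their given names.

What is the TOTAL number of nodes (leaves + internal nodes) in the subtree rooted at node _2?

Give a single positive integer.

Answer: 4

Derivation:
Newick: (N,((K,R,F),Y),J);
Locate _2: it is the '(' at position 4 (the 3rd '(' reading left to right).
Query: subtree rooted at _2
_2: subtree_size = 1 + 3
  K: subtree_size = 1 + 0
  R: subtree_size = 1 + 0
  F: subtree_size = 1 + 0
Total subtree size of _2: 4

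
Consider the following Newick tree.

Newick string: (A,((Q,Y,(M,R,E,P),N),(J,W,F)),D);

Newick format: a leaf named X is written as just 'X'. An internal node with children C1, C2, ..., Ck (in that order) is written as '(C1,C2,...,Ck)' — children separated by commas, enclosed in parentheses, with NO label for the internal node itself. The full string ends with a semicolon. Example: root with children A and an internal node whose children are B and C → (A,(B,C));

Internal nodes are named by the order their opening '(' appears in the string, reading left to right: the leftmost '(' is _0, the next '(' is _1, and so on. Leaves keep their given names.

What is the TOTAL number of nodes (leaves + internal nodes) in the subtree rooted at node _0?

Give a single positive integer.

Answer: 17

Derivation:
Newick: (A,((Q,Y,(M,R,E,P),N),(J,W,F)),D);
Locate _0: it is the '(' at position 0 (the 1st '(' reading left to right).
Query: subtree rooted at _0
_0: subtree_size = 1 + 16
  A: subtree_size = 1 + 0
  _1: subtree_size = 1 + 13
    _2: subtree_size = 1 + 8
      Q: subtree_size = 1 + 0
      Y: subtree_size = 1 + 0
      _3: subtree_size = 1 + 4
        M: subtree_size = 1 + 0
        R: subtree_size = 1 + 0
        E: subtree_size = 1 + 0
        P: subtree_size = 1 + 0
      N: subtree_size = 1 + 0
    _4: subtree_size = 1 + 3
      J: subtree_size = 1 + 0
      W: subtree_size = 1 + 0
      F: subtree_size = 1 + 0
  D: subtree_size = 1 + 0
Total subtree size of _0: 17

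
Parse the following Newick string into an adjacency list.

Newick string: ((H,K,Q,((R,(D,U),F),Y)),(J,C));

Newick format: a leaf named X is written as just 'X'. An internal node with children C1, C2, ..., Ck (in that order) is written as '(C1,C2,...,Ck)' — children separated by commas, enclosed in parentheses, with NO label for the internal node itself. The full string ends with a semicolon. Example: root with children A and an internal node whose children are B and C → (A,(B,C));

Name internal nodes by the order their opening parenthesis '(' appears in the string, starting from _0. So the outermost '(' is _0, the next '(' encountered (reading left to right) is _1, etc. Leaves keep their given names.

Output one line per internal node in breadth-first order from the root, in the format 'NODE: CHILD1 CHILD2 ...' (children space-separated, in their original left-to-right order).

Answer: _0: _1 _5
_1: H K Q _2
_5: J C
_2: _3 Y
_3: R _4 F
_4: D U

Derivation:
Input: ((H,K,Q,((R,(D,U),F),Y)),(J,C));
Scanning left-to-right, naming '(' by encounter order:
  pos 0: '(' -> open internal node _0 (depth 1)
  pos 1: '(' -> open internal node _1 (depth 2)
  pos 8: '(' -> open internal node _2 (depth 3)
  pos 9: '(' -> open internal node _3 (depth 4)
  pos 12: '(' -> open internal node _4 (depth 5)
  pos 16: ')' -> close internal node _4 (now at depth 4)
  pos 19: ')' -> close internal node _3 (now at depth 3)
  pos 22: ')' -> close internal node _2 (now at depth 2)
  pos 23: ')' -> close internal node _1 (now at depth 1)
  pos 25: '(' -> open internal node _5 (depth 2)
  pos 29: ')' -> close internal node _5 (now at depth 1)
  pos 30: ')' -> close internal node _0 (now at depth 0)
Total internal nodes: 6
BFS adjacency from root:
  _0: _1 _5
  _1: H K Q _2
  _5: J C
  _2: _3 Y
  _3: R _4 F
  _4: D U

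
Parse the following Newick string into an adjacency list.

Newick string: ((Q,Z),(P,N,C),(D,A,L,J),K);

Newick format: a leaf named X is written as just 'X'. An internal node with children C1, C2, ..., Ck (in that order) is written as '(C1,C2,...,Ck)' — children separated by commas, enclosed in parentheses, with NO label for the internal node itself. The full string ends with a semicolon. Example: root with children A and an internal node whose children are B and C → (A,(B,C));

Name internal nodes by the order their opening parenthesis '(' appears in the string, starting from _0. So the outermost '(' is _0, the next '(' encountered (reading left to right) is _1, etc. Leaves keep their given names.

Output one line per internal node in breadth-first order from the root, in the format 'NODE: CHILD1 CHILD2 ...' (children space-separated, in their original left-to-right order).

Input: ((Q,Z),(P,N,C),(D,A,L,J),K);
Scanning left-to-right, naming '(' by encounter order:
  pos 0: '(' -> open internal node _0 (depth 1)
  pos 1: '(' -> open internal node _1 (depth 2)
  pos 5: ')' -> close internal node _1 (now at depth 1)
  pos 7: '(' -> open internal node _2 (depth 2)
  pos 13: ')' -> close internal node _2 (now at depth 1)
  pos 15: '(' -> open internal node _3 (depth 2)
  pos 23: ')' -> close internal node _3 (now at depth 1)
  pos 26: ')' -> close internal node _0 (now at depth 0)
Total internal nodes: 4
BFS adjacency from root:
  _0: _1 _2 _3 K
  _1: Q Z
  _2: P N C
  _3: D A L J

Answer: _0: _1 _2 _3 K
_1: Q Z
_2: P N C
_3: D A L J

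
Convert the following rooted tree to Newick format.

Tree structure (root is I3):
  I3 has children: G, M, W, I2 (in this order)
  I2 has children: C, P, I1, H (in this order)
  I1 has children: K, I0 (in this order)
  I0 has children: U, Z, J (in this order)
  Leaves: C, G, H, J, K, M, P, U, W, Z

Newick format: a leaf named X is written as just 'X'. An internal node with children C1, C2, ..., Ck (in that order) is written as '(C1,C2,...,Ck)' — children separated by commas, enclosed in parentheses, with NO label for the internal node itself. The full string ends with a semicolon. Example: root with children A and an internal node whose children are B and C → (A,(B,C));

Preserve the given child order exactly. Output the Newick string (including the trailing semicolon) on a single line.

internal I3 with children ['G', 'M', 'W', 'I2']
  leaf 'G' → 'G'
  leaf 'M' → 'M'
  leaf 'W' → 'W'
  internal I2 with children ['C', 'P', 'I1', 'H']
    leaf 'C' → 'C'
    leaf 'P' → 'P'
    internal I1 with children ['K', 'I0']
      leaf 'K' → 'K'
      internal I0 with children ['U', 'Z', 'J']
        leaf 'U' → 'U'
        leaf 'Z' → 'Z'
        leaf 'J' → 'J'
      → '(U,Z,J)'
    → '(K,(U,Z,J))'
    leaf 'H' → 'H'
  → '(C,P,(K,(U,Z,J)),H)'
→ '(G,M,W,(C,P,(K,(U,Z,J)),H))'
Final: (G,M,W,(C,P,(K,(U,Z,J)),H));

Answer: (G,M,W,(C,P,(K,(U,Z,J)),H));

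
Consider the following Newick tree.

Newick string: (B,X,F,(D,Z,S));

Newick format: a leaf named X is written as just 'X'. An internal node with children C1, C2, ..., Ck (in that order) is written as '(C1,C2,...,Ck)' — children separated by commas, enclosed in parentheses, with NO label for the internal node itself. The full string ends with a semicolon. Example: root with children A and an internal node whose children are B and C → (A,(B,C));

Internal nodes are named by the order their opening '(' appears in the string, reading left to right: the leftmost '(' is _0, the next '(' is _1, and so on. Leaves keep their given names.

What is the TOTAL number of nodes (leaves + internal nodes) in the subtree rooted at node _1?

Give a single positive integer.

Answer: 4

Derivation:
Newick: (B,X,F,(D,Z,S));
Locate _1: it is the '(' at position 7 (the 2nd '(' reading left to right).
Query: subtree rooted at _1
_1: subtree_size = 1 + 3
  D: subtree_size = 1 + 0
  Z: subtree_size = 1 + 0
  S: subtree_size = 1 + 0
Total subtree size of _1: 4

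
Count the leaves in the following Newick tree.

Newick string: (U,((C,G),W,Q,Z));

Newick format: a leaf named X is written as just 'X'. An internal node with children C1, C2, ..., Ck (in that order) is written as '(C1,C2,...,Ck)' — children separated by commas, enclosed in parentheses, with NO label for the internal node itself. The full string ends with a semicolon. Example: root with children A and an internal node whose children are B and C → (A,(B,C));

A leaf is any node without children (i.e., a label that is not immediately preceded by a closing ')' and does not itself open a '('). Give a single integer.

Newick: (U,((C,G),W,Q,Z));
Scan left-to-right; a leaf is any maximal label run not followed by '(':
  pos 1: leaf 'U' → count = 1
  pos 5: leaf 'C' → count = 2
  pos 7: leaf 'G' → count = 3
  pos 10: leaf 'W' → count = 4
  pos 12: leaf 'Q' → count = 5
  pos 14: leaf 'Z' → count = 6
Total leaves: 6

Answer: 6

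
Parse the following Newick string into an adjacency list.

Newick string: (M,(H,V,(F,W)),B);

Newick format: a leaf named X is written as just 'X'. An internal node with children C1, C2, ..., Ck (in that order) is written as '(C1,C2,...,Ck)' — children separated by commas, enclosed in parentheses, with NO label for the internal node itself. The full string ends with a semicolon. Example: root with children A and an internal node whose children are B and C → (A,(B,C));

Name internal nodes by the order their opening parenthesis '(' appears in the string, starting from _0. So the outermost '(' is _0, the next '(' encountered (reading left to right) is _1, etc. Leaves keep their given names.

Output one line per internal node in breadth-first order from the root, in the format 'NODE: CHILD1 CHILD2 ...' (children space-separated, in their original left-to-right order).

Input: (M,(H,V,(F,W)),B);
Scanning left-to-right, naming '(' by encounter order:
  pos 0: '(' -> open internal node _0 (depth 1)
  pos 3: '(' -> open internal node _1 (depth 2)
  pos 8: '(' -> open internal node _2 (depth 3)
  pos 12: ')' -> close internal node _2 (now at depth 2)
  pos 13: ')' -> close internal node _1 (now at depth 1)
  pos 16: ')' -> close internal node _0 (now at depth 0)
Total internal nodes: 3
BFS adjacency from root:
  _0: M _1 B
  _1: H V _2
  _2: F W

Answer: _0: M _1 B
_1: H V _2
_2: F W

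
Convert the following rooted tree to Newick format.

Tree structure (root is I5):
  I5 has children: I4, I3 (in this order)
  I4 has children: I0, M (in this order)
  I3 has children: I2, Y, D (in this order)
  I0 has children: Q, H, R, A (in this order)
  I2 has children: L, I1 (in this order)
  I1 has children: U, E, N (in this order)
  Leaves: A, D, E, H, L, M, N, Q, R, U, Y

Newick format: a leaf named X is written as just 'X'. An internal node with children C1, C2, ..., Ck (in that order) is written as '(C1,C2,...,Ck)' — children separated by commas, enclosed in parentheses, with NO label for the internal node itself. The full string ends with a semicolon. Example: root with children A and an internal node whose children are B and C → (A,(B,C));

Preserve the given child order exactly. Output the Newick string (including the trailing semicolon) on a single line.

Answer: (((Q,H,R,A),M),((L,(U,E,N)),Y,D));

Derivation:
internal I5 with children ['I4', 'I3']
  internal I4 with children ['I0', 'M']
    internal I0 with children ['Q', 'H', 'R', 'A']
      leaf 'Q' → 'Q'
      leaf 'H' → 'H'
      leaf 'R' → 'R'
      leaf 'A' → 'A'
    → '(Q,H,R,A)'
    leaf 'M' → 'M'
  → '((Q,H,R,A),M)'
  internal I3 with children ['I2', 'Y', 'D']
    internal I2 with children ['L', 'I1']
      leaf 'L' → 'L'
      internal I1 with children ['U', 'E', 'N']
        leaf 'U' → 'U'
        leaf 'E' → 'E'
        leaf 'N' → 'N'
      → '(U,E,N)'
    → '(L,(U,E,N))'
    leaf 'Y' → 'Y'
    leaf 'D' → 'D'
  → '((L,(U,E,N)),Y,D)'
→ '(((Q,H,R,A),M),((L,(U,E,N)),Y,D))'
Final: (((Q,H,R,A),M),((L,(U,E,N)),Y,D));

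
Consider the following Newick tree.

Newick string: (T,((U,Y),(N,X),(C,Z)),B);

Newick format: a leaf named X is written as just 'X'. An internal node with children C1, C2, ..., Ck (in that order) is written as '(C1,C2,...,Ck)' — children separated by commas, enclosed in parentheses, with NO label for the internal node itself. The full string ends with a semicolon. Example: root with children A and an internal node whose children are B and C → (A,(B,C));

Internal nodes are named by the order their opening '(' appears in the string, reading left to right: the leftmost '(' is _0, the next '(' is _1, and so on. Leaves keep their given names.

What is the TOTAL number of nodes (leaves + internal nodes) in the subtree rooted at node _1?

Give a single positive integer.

Newick: (T,((U,Y),(N,X),(C,Z)),B);
Locate _1: it is the '(' at position 3 (the 2nd '(' reading left to right).
Query: subtree rooted at _1
_1: subtree_size = 1 + 9
  _2: subtree_size = 1 + 2
    U: subtree_size = 1 + 0
    Y: subtree_size = 1 + 0
  _3: subtree_size = 1 + 2
    N: subtree_size = 1 + 0
    X: subtree_size = 1 + 0
  _4: subtree_size = 1 + 2
    C: subtree_size = 1 + 0
    Z: subtree_size = 1 + 0
Total subtree size of _1: 10

Answer: 10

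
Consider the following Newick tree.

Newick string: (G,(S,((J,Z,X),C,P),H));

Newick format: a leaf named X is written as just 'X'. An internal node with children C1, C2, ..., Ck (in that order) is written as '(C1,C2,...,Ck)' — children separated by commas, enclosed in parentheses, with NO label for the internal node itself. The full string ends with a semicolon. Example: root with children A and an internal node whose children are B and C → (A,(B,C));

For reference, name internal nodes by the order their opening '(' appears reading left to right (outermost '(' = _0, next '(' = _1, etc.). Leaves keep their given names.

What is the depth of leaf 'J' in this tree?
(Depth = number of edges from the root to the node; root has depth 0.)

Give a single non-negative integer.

Answer: 4

Derivation:
Newick: (G,(S,((J,Z,X),C,P),H));
Naming internals by '(' encounter order: outermost '(' = _0, next = _1, ...
Query node: J
Path from root: _0 -> _1 -> _2 -> _3 -> J
Depth of J: 4 (number of edges from root)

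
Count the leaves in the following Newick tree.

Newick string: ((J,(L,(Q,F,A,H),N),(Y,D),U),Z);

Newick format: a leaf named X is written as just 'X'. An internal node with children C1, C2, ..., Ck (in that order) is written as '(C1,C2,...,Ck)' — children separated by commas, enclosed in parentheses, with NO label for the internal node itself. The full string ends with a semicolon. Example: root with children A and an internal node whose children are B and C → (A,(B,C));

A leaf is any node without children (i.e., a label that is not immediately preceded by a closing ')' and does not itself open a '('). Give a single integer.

Answer: 11

Derivation:
Newick: ((J,(L,(Q,F,A,H),N),(Y,D),U),Z);
Scan left-to-right; a leaf is any maximal label run not followed by '(':
  pos 2: leaf 'J' → count = 1
  pos 5: leaf 'L' → count = 2
  pos 8: leaf 'Q' → count = 3
  pos 10: leaf 'F' → count = 4
  pos 12: leaf 'A' → count = 5
  pos 14: leaf 'H' → count = 6
  pos 17: leaf 'N' → count = 7
  pos 21: leaf 'Y' → count = 8
  pos 23: leaf 'D' → count = 9
  pos 26: leaf 'U' → count = 10
  pos 29: leaf 'Z' → count = 11
Total leaves: 11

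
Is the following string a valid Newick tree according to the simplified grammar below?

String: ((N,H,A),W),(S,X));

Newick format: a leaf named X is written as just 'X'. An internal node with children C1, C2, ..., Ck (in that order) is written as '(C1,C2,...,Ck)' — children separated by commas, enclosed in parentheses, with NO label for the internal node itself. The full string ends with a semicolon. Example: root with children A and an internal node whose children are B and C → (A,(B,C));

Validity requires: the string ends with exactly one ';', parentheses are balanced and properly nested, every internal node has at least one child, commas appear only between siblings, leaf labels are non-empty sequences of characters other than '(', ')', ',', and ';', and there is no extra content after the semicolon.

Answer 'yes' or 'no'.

Answer: no

Derivation:
Input: ((N,H,A),W),(S,X));
Paren balance: 3 '(' vs 4 ')' MISMATCH
Ends with single ';': True
Full parse: FAILS (extra content after tree at pos 11)
Valid: False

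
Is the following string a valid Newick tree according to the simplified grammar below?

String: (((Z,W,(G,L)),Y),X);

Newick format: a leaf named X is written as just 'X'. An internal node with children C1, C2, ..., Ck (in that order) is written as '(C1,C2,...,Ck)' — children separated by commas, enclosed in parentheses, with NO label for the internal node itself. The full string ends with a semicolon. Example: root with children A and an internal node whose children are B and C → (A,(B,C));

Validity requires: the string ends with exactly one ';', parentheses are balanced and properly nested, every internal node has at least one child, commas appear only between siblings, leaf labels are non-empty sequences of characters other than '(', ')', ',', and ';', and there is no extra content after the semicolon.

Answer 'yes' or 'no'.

Input: (((Z,W,(G,L)),Y),X);
Paren balance: 4 '(' vs 4 ')' OK
Ends with single ';': True
Full parse: OK
Valid: True

Answer: yes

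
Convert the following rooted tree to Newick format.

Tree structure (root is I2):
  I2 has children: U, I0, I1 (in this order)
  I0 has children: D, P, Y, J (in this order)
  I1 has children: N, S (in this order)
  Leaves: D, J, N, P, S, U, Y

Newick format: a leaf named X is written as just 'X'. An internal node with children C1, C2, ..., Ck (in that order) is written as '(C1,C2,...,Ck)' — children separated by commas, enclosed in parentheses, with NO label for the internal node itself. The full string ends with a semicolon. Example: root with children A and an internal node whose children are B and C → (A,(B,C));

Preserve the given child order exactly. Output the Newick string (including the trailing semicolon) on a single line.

Answer: (U,(D,P,Y,J),(N,S));

Derivation:
internal I2 with children ['U', 'I0', 'I1']
  leaf 'U' → 'U'
  internal I0 with children ['D', 'P', 'Y', 'J']
    leaf 'D' → 'D'
    leaf 'P' → 'P'
    leaf 'Y' → 'Y'
    leaf 'J' → 'J'
  → '(D,P,Y,J)'
  internal I1 with children ['N', 'S']
    leaf 'N' → 'N'
    leaf 'S' → 'S'
  → '(N,S)'
→ '(U,(D,P,Y,J),(N,S))'
Final: (U,(D,P,Y,J),(N,S));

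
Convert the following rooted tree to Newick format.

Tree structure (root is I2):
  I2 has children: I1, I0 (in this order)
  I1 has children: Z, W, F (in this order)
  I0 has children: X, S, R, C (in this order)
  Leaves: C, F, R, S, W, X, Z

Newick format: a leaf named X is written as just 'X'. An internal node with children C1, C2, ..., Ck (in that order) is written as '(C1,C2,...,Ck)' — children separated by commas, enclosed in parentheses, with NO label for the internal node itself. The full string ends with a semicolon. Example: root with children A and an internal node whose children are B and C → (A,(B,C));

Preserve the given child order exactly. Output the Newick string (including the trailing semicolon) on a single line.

Answer: ((Z,W,F),(X,S,R,C));

Derivation:
internal I2 with children ['I1', 'I0']
  internal I1 with children ['Z', 'W', 'F']
    leaf 'Z' → 'Z'
    leaf 'W' → 'W'
    leaf 'F' → 'F'
  → '(Z,W,F)'
  internal I0 with children ['X', 'S', 'R', 'C']
    leaf 'X' → 'X'
    leaf 'S' → 'S'
    leaf 'R' → 'R'
    leaf 'C' → 'C'
  → '(X,S,R,C)'
→ '((Z,W,F),(X,S,R,C))'
Final: ((Z,W,F),(X,S,R,C));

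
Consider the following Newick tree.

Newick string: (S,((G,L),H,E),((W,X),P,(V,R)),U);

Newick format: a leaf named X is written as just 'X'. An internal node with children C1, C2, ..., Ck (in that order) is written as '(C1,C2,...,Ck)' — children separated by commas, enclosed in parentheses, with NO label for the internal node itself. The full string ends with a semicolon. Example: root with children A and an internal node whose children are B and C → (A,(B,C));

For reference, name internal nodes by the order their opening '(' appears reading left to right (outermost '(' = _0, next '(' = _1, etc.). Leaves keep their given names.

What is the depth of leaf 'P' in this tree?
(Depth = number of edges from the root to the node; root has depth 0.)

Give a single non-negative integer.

Newick: (S,((G,L),H,E),((W,X),P,(V,R)),U);
Naming internals by '(' encounter order: outermost '(' = _0, next = _1, ...
Query node: P
Path from root: _0 -> _3 -> P
Depth of P: 2 (number of edges from root)

Answer: 2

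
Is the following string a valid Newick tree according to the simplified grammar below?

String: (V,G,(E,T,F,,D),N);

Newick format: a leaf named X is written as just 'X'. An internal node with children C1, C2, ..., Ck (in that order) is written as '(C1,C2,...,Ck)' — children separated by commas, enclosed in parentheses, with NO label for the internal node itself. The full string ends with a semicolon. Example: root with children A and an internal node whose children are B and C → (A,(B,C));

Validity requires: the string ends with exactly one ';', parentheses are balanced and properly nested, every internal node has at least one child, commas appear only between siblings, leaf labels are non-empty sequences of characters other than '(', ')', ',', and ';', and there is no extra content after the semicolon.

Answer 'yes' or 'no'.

Answer: no

Derivation:
Input: (V,G,(E,T,F,,D),N);
Paren balance: 2 '(' vs 2 ')' OK
Ends with single ';': True
Full parse: FAILS (empty leaf label at pos 12)
Valid: False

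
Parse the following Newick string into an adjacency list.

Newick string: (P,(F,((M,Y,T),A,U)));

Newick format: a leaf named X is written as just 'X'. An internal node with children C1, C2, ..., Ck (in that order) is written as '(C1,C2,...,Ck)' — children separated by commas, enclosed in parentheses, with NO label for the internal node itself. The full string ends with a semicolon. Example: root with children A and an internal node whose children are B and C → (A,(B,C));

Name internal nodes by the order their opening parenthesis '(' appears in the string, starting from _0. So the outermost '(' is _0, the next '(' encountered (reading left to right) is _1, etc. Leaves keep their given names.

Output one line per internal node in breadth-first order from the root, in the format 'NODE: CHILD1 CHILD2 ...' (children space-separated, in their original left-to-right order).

Answer: _0: P _1
_1: F _2
_2: _3 A U
_3: M Y T

Derivation:
Input: (P,(F,((M,Y,T),A,U)));
Scanning left-to-right, naming '(' by encounter order:
  pos 0: '(' -> open internal node _0 (depth 1)
  pos 3: '(' -> open internal node _1 (depth 2)
  pos 6: '(' -> open internal node _2 (depth 3)
  pos 7: '(' -> open internal node _3 (depth 4)
  pos 13: ')' -> close internal node _3 (now at depth 3)
  pos 18: ')' -> close internal node _2 (now at depth 2)
  pos 19: ')' -> close internal node _1 (now at depth 1)
  pos 20: ')' -> close internal node _0 (now at depth 0)
Total internal nodes: 4
BFS adjacency from root:
  _0: P _1
  _1: F _2
  _2: _3 A U
  _3: M Y T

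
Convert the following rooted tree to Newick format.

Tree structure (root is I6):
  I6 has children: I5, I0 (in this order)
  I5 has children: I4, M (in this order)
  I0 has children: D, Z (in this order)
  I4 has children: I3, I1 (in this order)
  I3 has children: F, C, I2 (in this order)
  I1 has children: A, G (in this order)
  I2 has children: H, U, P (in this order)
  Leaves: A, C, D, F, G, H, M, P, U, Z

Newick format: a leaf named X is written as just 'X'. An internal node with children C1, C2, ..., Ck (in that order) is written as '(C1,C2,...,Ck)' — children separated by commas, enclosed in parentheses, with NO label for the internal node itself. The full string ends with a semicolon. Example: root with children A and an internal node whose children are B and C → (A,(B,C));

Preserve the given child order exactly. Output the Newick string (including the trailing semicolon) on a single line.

internal I6 with children ['I5', 'I0']
  internal I5 with children ['I4', 'M']
    internal I4 with children ['I3', 'I1']
      internal I3 with children ['F', 'C', 'I2']
        leaf 'F' → 'F'
        leaf 'C' → 'C'
        internal I2 with children ['H', 'U', 'P']
          leaf 'H' → 'H'
          leaf 'U' → 'U'
          leaf 'P' → 'P'
        → '(H,U,P)'
      → '(F,C,(H,U,P))'
      internal I1 with children ['A', 'G']
        leaf 'A' → 'A'
        leaf 'G' → 'G'
      → '(A,G)'
    → '((F,C,(H,U,P)),(A,G))'
    leaf 'M' → 'M'
  → '(((F,C,(H,U,P)),(A,G)),M)'
  internal I0 with children ['D', 'Z']
    leaf 'D' → 'D'
    leaf 'Z' → 'Z'
  → '(D,Z)'
→ '((((F,C,(H,U,P)),(A,G)),M),(D,Z))'
Final: ((((F,C,(H,U,P)),(A,G)),M),(D,Z));

Answer: ((((F,C,(H,U,P)),(A,G)),M),(D,Z));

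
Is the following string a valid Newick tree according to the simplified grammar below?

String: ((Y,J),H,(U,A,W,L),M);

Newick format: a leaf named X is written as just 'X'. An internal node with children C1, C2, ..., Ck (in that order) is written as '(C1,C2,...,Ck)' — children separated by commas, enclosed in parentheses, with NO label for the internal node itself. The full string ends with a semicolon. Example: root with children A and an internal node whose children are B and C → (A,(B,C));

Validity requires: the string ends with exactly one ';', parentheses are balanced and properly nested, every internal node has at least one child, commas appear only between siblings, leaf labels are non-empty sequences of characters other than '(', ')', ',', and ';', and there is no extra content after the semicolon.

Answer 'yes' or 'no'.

Input: ((Y,J),H,(U,A,W,L),M);
Paren balance: 3 '(' vs 3 ')' OK
Ends with single ';': True
Full parse: OK
Valid: True

Answer: yes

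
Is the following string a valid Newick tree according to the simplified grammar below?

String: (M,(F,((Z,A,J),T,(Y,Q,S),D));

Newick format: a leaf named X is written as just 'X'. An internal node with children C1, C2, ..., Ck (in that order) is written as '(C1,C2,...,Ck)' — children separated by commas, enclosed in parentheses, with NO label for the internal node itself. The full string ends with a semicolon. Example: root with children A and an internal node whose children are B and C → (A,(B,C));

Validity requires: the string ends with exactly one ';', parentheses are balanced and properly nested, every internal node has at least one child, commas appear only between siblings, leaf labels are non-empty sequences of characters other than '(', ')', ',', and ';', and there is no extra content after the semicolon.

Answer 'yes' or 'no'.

Input: (M,(F,((Z,A,J),T,(Y,Q,S),D));
Paren balance: 5 '(' vs 4 ')' MISMATCH
Ends with single ';': True
Full parse: FAILS (expected , or ) at pos 28)
Valid: False

Answer: no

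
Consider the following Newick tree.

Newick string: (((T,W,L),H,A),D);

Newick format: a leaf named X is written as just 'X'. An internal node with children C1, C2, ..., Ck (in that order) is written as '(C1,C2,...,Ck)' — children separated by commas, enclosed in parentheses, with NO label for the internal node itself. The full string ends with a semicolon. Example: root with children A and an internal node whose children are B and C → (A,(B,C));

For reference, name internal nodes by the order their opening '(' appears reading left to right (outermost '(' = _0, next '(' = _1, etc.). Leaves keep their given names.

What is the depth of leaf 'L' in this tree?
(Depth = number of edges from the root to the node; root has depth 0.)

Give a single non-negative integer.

Answer: 3

Derivation:
Newick: (((T,W,L),H,A),D);
Naming internals by '(' encounter order: outermost '(' = _0, next = _1, ...
Query node: L
Path from root: _0 -> _1 -> _2 -> L
Depth of L: 3 (number of edges from root)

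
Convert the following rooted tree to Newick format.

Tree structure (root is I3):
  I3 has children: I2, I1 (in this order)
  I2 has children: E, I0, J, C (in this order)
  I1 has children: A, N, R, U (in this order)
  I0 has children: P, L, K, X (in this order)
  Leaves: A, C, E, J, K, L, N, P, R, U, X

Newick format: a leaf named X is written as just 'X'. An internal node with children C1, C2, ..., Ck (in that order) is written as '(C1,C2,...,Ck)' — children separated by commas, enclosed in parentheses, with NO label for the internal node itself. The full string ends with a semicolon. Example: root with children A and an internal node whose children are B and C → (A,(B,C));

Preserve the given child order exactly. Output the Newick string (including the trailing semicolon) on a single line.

internal I3 with children ['I2', 'I1']
  internal I2 with children ['E', 'I0', 'J', 'C']
    leaf 'E' → 'E'
    internal I0 with children ['P', 'L', 'K', 'X']
      leaf 'P' → 'P'
      leaf 'L' → 'L'
      leaf 'K' → 'K'
      leaf 'X' → 'X'
    → '(P,L,K,X)'
    leaf 'J' → 'J'
    leaf 'C' → 'C'
  → '(E,(P,L,K,X),J,C)'
  internal I1 with children ['A', 'N', 'R', 'U']
    leaf 'A' → 'A'
    leaf 'N' → 'N'
    leaf 'R' → 'R'
    leaf 'U' → 'U'
  → '(A,N,R,U)'
→ '((E,(P,L,K,X),J,C),(A,N,R,U))'
Final: ((E,(P,L,K,X),J,C),(A,N,R,U));

Answer: ((E,(P,L,K,X),J,C),(A,N,R,U));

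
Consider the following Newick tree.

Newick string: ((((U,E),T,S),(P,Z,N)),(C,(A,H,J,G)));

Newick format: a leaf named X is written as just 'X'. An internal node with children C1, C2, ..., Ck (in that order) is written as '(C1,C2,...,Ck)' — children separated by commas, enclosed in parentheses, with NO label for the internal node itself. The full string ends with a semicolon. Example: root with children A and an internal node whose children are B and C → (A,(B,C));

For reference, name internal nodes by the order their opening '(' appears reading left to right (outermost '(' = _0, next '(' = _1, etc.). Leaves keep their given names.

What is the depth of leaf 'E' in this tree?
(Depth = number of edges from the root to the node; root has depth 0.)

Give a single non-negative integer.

Newick: ((((U,E),T,S),(P,Z,N)),(C,(A,H,J,G)));
Naming internals by '(' encounter order: outermost '(' = _0, next = _1, ...
Query node: E
Path from root: _0 -> _1 -> _2 -> _3 -> E
Depth of E: 4 (number of edges from root)

Answer: 4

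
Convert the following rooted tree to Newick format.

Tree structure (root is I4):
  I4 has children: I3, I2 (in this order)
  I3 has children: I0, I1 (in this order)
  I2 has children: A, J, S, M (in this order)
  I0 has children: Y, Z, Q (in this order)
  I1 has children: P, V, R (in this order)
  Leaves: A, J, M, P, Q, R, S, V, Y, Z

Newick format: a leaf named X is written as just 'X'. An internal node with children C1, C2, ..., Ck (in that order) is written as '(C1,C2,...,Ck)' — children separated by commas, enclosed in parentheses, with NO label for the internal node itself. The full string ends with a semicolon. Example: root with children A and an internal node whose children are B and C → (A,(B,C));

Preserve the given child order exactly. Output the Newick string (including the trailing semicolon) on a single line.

Answer: (((Y,Z,Q),(P,V,R)),(A,J,S,M));

Derivation:
internal I4 with children ['I3', 'I2']
  internal I3 with children ['I0', 'I1']
    internal I0 with children ['Y', 'Z', 'Q']
      leaf 'Y' → 'Y'
      leaf 'Z' → 'Z'
      leaf 'Q' → 'Q'
    → '(Y,Z,Q)'
    internal I1 with children ['P', 'V', 'R']
      leaf 'P' → 'P'
      leaf 'V' → 'V'
      leaf 'R' → 'R'
    → '(P,V,R)'
  → '((Y,Z,Q),(P,V,R))'
  internal I2 with children ['A', 'J', 'S', 'M']
    leaf 'A' → 'A'
    leaf 'J' → 'J'
    leaf 'S' → 'S'
    leaf 'M' → 'M'
  → '(A,J,S,M)'
→ '(((Y,Z,Q),(P,V,R)),(A,J,S,M))'
Final: (((Y,Z,Q),(P,V,R)),(A,J,S,M));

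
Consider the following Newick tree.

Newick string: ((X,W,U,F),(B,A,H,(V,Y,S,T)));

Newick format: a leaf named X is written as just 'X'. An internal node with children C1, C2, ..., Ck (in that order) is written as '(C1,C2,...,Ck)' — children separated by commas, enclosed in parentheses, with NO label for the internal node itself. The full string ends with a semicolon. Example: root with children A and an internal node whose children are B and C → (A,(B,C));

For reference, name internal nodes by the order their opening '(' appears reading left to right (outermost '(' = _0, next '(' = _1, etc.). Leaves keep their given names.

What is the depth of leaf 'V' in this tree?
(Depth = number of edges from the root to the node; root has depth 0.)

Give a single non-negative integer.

Newick: ((X,W,U,F),(B,A,H,(V,Y,S,T)));
Naming internals by '(' encounter order: outermost '(' = _0, next = _1, ...
Query node: V
Path from root: _0 -> _2 -> _3 -> V
Depth of V: 3 (number of edges from root)

Answer: 3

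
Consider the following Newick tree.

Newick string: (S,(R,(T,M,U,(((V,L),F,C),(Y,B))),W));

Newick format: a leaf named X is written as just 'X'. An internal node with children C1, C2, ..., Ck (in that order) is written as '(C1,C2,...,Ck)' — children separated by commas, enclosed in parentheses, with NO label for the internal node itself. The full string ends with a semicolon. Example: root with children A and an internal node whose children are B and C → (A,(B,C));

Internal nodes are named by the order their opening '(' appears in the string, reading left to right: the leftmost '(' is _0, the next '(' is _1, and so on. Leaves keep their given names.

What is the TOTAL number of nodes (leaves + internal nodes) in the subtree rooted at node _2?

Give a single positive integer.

Answer: 14

Derivation:
Newick: (S,(R,(T,M,U,(((V,L),F,C),(Y,B))),W));
Locate _2: it is the '(' at position 6 (the 3rd '(' reading left to right).
Query: subtree rooted at _2
_2: subtree_size = 1 + 13
  T: subtree_size = 1 + 0
  M: subtree_size = 1 + 0
  U: subtree_size = 1 + 0
  _3: subtree_size = 1 + 9
    _4: subtree_size = 1 + 5
      _5: subtree_size = 1 + 2
        V: subtree_size = 1 + 0
        L: subtree_size = 1 + 0
      F: subtree_size = 1 + 0
      C: subtree_size = 1 + 0
    _6: subtree_size = 1 + 2
      Y: subtree_size = 1 + 0
      B: subtree_size = 1 + 0
Total subtree size of _2: 14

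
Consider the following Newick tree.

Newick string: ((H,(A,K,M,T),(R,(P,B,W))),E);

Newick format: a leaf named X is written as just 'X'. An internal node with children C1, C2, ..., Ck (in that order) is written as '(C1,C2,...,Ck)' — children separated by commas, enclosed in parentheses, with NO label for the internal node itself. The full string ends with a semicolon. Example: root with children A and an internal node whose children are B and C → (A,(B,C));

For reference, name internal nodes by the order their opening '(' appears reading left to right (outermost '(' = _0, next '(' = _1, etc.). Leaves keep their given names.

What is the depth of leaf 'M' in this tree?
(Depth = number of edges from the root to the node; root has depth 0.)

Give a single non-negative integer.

Newick: ((H,(A,K,M,T),(R,(P,B,W))),E);
Naming internals by '(' encounter order: outermost '(' = _0, next = _1, ...
Query node: M
Path from root: _0 -> _1 -> _2 -> M
Depth of M: 3 (number of edges from root)

Answer: 3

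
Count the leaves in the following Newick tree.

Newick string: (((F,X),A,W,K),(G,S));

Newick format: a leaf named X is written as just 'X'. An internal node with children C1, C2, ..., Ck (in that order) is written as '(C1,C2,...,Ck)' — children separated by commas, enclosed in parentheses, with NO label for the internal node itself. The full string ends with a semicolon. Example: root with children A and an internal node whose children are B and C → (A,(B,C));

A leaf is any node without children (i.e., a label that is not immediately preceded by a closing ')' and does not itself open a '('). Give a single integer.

Answer: 7

Derivation:
Newick: (((F,X),A,W,K),(G,S));
Scan left-to-right; a leaf is any maximal label run not followed by '(':
  pos 3: leaf 'F' → count = 1
  pos 5: leaf 'X' → count = 2
  pos 8: leaf 'A' → count = 3
  pos 10: leaf 'W' → count = 4
  pos 12: leaf 'K' → count = 5
  pos 16: leaf 'G' → count = 6
  pos 18: leaf 'S' → count = 7
Total leaves: 7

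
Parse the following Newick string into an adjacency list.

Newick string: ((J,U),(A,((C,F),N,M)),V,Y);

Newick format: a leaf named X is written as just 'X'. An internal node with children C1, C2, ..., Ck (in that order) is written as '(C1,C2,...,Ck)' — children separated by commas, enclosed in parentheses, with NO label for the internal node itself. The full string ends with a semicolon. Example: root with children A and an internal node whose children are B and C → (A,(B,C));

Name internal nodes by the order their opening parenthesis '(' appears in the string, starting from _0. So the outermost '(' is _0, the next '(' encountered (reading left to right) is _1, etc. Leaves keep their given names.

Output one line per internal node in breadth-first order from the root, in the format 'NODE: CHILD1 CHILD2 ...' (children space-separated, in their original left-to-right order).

Input: ((J,U),(A,((C,F),N,M)),V,Y);
Scanning left-to-right, naming '(' by encounter order:
  pos 0: '(' -> open internal node _0 (depth 1)
  pos 1: '(' -> open internal node _1 (depth 2)
  pos 5: ')' -> close internal node _1 (now at depth 1)
  pos 7: '(' -> open internal node _2 (depth 2)
  pos 10: '(' -> open internal node _3 (depth 3)
  pos 11: '(' -> open internal node _4 (depth 4)
  pos 15: ')' -> close internal node _4 (now at depth 3)
  pos 20: ')' -> close internal node _3 (now at depth 2)
  pos 21: ')' -> close internal node _2 (now at depth 1)
  pos 26: ')' -> close internal node _0 (now at depth 0)
Total internal nodes: 5
BFS adjacency from root:
  _0: _1 _2 V Y
  _1: J U
  _2: A _3
  _3: _4 N M
  _4: C F

Answer: _0: _1 _2 V Y
_1: J U
_2: A _3
_3: _4 N M
_4: C F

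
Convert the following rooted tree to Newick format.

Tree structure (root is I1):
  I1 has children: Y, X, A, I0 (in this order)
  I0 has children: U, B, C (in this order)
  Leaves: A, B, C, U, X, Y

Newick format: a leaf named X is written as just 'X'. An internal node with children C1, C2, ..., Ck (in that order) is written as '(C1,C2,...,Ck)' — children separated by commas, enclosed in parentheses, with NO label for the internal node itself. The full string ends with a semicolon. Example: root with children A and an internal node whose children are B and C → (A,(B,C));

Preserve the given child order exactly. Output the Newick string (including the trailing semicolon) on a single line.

Answer: (Y,X,A,(U,B,C));

Derivation:
internal I1 with children ['Y', 'X', 'A', 'I0']
  leaf 'Y' → 'Y'
  leaf 'X' → 'X'
  leaf 'A' → 'A'
  internal I0 with children ['U', 'B', 'C']
    leaf 'U' → 'U'
    leaf 'B' → 'B'
    leaf 'C' → 'C'
  → '(U,B,C)'
→ '(Y,X,A,(U,B,C))'
Final: (Y,X,A,(U,B,C));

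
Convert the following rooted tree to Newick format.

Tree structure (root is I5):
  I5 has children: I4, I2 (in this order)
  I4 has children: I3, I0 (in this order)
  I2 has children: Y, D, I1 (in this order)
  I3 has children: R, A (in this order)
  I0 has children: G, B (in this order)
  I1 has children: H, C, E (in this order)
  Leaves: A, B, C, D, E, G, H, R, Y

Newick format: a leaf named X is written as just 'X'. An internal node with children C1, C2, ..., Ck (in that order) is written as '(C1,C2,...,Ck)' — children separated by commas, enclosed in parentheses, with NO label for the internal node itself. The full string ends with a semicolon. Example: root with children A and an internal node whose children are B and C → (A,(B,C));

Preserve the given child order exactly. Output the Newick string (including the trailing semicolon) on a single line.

Answer: (((R,A),(G,B)),(Y,D,(H,C,E)));

Derivation:
internal I5 with children ['I4', 'I2']
  internal I4 with children ['I3', 'I0']
    internal I3 with children ['R', 'A']
      leaf 'R' → 'R'
      leaf 'A' → 'A'
    → '(R,A)'
    internal I0 with children ['G', 'B']
      leaf 'G' → 'G'
      leaf 'B' → 'B'
    → '(G,B)'
  → '((R,A),(G,B))'
  internal I2 with children ['Y', 'D', 'I1']
    leaf 'Y' → 'Y'
    leaf 'D' → 'D'
    internal I1 with children ['H', 'C', 'E']
      leaf 'H' → 'H'
      leaf 'C' → 'C'
      leaf 'E' → 'E'
    → '(H,C,E)'
  → '(Y,D,(H,C,E))'
→ '(((R,A),(G,B)),(Y,D,(H,C,E)))'
Final: (((R,A),(G,B)),(Y,D,(H,C,E)));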